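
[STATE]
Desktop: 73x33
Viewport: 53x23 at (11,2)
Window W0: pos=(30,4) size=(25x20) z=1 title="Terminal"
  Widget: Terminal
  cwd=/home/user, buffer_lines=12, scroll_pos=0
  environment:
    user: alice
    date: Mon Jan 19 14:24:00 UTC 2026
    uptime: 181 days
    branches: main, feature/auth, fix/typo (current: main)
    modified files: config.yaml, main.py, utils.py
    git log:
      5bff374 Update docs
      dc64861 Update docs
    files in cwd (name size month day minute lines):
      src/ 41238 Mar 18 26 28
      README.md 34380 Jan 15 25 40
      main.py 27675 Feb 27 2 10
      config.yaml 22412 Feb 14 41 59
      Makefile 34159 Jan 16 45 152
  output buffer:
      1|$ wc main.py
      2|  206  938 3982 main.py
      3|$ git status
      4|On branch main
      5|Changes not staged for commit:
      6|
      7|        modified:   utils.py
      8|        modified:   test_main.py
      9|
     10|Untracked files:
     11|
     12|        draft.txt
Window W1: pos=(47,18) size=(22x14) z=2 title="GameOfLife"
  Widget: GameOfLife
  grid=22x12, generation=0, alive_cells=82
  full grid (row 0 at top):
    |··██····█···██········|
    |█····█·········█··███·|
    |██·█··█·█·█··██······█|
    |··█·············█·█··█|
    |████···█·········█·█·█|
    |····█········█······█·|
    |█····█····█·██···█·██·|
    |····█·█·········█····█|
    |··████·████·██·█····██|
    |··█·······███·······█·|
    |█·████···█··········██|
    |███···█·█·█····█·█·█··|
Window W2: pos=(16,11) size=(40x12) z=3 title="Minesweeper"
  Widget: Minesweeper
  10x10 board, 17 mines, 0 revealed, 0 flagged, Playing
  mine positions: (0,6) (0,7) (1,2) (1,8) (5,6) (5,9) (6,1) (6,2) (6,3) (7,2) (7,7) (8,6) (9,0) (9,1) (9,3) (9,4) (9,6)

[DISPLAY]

                                                     
                                                     
                   ┏━━━━━━━━━━━━━━━━━━━━━━━┓         
                   ┃ Terminal              ┃         
                   ┠───────────────────────┨         
                   ┃$ wc main.py           ┃         
                   ┃  206  938 3982 main.py┃         
                   ┃$ git status           ┃         
                   ┃On branch main         ┃         
     ┏━━━━━━━━━━━━━━━━━━━━━━━━━━━━━━━━━━━━━━┓        
     ┃ Minesweeper                          ┃        
     ┠──────────────────────────────────────┨        
     ┃■■■■■■■■■■                            ┃        
     ┃■■■■■■■■■■                            ┃        
     ┃■■■■■■■■■■                            ┃        
     ┃■■■■■■■■■■                            ┃        
     ┃■■■■■■■■■■                            ┃━━━━━━━━
     ┃■■■■■■■■■■                            ┃ife     
     ┃■■■■■■■■■■                            ┃────────
     ┃■■■■■■■■■■                            ┃        
     ┗━━━━━━━━━━━━━━━━━━━━━━━━━━━━━━━━━━━━━━┛······█·
                   ┗━━━━━━━━━━━━━━━━┃█·█··█·█·█··██··
                                    ┃·█·············█


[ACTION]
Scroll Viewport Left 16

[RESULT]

                                                     
                                                     
                              ┏━━━━━━━━━━━━━━━━━━━━━━
                              ┃ Terminal             
                              ┠──────────────────────
                              ┃$ wc main.py          
                              ┃  206  938 3982 main.p
                              ┃$ git status          
                              ┃On branch main        
                ┏━━━━━━━━━━━━━━━━━━━━━━━━━━━━━━━━━━━━
                ┃ Minesweeper                        
                ┠────────────────────────────────────
                ┃■■■■■■■■■■                          
                ┃■■■■■■■■■■                          
                ┃■■■■■■■■■■                          
                ┃■■■■■■■■■■                          
                ┃■■■■■■■■■■                          
                ┃■■■■■■■■■■                          
                ┃■■■■■■■■■■                          
                ┃■■■■■■■■■■                          
                ┗━━━━━━━━━━━━━━━━━━━━━━━━━━━━━━━━━━━━
                              ┗━━━━━━━━━━━━━━━━┃█·█··
                                               ┃·█···


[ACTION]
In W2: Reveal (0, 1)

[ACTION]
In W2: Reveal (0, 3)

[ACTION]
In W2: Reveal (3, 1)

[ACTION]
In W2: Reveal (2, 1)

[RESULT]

                                                     
                                                     
                              ┏━━━━━━━━━━━━━━━━━━━━━━
                              ┃ Terminal             
                              ┠──────────────────────
                              ┃$ wc main.py          
                              ┃  206  938 3982 main.p
                              ┃$ git status          
                              ┃On branch main        
                ┏━━━━━━━━━━━━━━━━━━━━━━━━━━━━━━━━━━━━
                ┃ Minesweeper                        
                ┠────────────────────────────────────
                ┃ 1■1 1■■■■                          
                ┃ 1■1 123■■                          
                ┃ 111   111                          
                ┃                                    
                ┃     11111                          
                ┃123211■■■■                          
                ┃■■■■■■■■■■                          
                ┃■■■■■■■■■■                          
                ┗━━━━━━━━━━━━━━━━━━━━━━━━━━━━━━━━━━━━
                              ┗━━━━━━━━━━━━━━━━┃█·█··
                                               ┃·█···


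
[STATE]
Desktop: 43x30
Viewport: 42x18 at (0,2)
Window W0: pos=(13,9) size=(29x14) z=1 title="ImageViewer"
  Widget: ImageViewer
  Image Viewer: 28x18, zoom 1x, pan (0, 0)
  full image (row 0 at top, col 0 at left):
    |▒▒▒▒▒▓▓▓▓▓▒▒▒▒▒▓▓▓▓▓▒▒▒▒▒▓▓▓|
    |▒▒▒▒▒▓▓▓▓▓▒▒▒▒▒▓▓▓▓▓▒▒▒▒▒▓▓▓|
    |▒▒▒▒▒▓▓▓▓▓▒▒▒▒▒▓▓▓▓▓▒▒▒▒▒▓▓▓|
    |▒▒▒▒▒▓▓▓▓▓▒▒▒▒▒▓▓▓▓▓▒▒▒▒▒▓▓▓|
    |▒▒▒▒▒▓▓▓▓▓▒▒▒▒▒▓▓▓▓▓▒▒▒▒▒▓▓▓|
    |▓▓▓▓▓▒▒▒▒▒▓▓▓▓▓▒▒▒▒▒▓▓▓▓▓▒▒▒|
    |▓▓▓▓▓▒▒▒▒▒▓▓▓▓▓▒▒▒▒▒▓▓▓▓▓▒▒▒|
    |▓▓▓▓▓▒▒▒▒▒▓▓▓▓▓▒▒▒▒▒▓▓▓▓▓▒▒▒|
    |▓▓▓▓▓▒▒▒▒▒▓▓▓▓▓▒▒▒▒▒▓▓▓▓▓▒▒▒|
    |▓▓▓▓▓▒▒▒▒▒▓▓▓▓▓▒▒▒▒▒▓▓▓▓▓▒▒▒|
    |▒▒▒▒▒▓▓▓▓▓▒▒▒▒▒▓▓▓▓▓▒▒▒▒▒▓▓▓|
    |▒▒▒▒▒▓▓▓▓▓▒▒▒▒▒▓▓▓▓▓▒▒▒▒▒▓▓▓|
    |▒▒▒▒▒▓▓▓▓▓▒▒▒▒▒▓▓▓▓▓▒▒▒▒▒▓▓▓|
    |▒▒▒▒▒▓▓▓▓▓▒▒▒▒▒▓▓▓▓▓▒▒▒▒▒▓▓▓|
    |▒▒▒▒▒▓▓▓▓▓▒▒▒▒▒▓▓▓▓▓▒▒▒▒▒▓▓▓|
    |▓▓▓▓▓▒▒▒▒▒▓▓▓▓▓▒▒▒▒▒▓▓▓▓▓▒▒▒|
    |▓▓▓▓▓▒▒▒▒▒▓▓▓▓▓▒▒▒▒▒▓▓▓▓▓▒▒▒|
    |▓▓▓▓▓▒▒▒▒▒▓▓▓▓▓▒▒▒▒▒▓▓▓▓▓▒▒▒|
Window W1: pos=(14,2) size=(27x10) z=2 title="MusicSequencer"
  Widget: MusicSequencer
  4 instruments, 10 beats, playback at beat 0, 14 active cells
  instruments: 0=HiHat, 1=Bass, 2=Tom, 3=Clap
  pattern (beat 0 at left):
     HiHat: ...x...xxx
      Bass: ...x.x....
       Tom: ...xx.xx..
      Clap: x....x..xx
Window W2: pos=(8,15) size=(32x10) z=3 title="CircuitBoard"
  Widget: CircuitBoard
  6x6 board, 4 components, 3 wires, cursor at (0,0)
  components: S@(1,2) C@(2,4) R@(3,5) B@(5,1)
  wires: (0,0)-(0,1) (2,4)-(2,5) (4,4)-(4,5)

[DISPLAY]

              ┏━━━━━━━━━━━━━━━━━━━━━━━━━┓ 
              ┃ MusicSequencer          ┃ 
              ┠─────────────────────────┨ 
              ┃      ▼123456789         ┃ 
              ┃ HiHat···█···███         ┃ 
              ┃  Bass···█·█····         ┃ 
              ┃   Tom···██·██··         ┃ 
             ┏┃  Clap█····█··██         ┃┓
             ┃┃                         ┃┃
             ┠┗━━━━━━━━━━━━━━━━━━━━━━━━━┛┨
             ┃▒▒▒▒▒▓▓▓▓▓▒▒▒▒▒▓▓▓▓▓▒▒▒▒▒▓▓┃
             ┃▒▒▒▒▒▓▓▓▓▓▒▒▒▒▒▓▓▓▓▓▒▒▒▒▒▓▓┃
             ┃▒▒▒▒▒▓▓▓▓▓▒▒▒▒▒▓▓▓▓▓▒▒▒▒▒▓▓┃
        ┏━━━━━━━━━━━━━━━━━━━━━━━━━━━━━━┓▓┃
        ┃ CircuitBoard                 ┃▓┃
        ┠──────────────────────────────┨▒┃
        ┃   0 1 2 3 4 5                ┃▒┃
        ┃0  [.]─ ·                     ┃▒┃


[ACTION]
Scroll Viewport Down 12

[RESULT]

             ┃▒▒▒▒▒▓▓▓▓▓▒▒▒▒▒▓▓▓▓▓▒▒▒▒▒▓▓┃
             ┃▒▒▒▒▒▓▓▓▓▓▒▒▒▒▒▓▓▓▓▓▒▒▒▒▒▓▓┃
             ┃▒▒▒▒▒▓▓▓▓▓▒▒▒▒▒▓▓▓▓▓▒▒▒▒▒▓▓┃
        ┏━━━━━━━━━━━━━━━━━━━━━━━━━━━━━━┓▓┃
        ┃ CircuitBoard                 ┃▓┃
        ┠──────────────────────────────┨▒┃
        ┃   0 1 2 3 4 5                ┃▒┃
        ┃0  [.]─ ·                     ┃▒┃
        ┃                              ┃▒┃
        ┃1           S                 ┃▒┃
        ┃                              ┃━┛
        ┃2                   C ─ ·     ┃  
        ┗━━━━━━━━━━━━━━━━━━━━━━━━━━━━━━┛  
                                          
                                          
                                          
                                          
                                          


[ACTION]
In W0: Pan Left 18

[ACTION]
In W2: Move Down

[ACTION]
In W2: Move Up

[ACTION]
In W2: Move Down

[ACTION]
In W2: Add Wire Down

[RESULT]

             ┃▒▒▒▒▒▓▓▓▓▓▒▒▒▒▒▓▓▓▓▓▒▒▒▒▒▓▓┃
             ┃▒▒▒▒▒▓▓▓▓▓▒▒▒▒▒▓▓▓▓▓▒▒▒▒▒▓▓┃
             ┃▒▒▒▒▒▓▓▓▓▓▒▒▒▒▒▓▓▓▓▓▒▒▒▒▒▓▓┃
        ┏━━━━━━━━━━━━━━━━━━━━━━━━━━━━━━┓▓┃
        ┃ CircuitBoard                 ┃▓┃
        ┠──────────────────────────────┨▒┃
        ┃   0 1 2 3 4 5                ┃▒┃
        ┃0   · ─ ·                     ┃▒┃
        ┃                              ┃▒┃
        ┃1  [.]      S                 ┃▒┃
        ┃    │                         ┃━┛
        ┃2   ·               C ─ ·     ┃  
        ┗━━━━━━━━━━━━━━━━━━━━━━━━━━━━━━┛  
                                          
                                          
                                          
                                          
                                          


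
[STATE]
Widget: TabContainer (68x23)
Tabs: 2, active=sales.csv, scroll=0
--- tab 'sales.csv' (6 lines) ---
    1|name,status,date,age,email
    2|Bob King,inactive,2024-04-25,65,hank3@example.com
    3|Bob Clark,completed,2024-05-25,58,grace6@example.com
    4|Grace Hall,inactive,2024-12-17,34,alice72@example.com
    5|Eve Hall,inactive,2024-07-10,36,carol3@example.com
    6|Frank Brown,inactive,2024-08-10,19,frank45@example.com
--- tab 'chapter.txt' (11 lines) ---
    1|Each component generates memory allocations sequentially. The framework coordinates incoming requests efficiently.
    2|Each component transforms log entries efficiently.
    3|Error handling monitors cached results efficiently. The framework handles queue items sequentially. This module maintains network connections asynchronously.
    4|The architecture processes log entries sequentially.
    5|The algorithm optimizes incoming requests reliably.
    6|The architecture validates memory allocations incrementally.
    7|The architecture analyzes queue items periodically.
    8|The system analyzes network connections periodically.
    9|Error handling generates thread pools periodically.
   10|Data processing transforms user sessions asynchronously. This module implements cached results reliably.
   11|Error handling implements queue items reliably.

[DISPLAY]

[sales.csv]│ chapter.txt                                            
────────────────────────────────────────────────────────────────────
name,status,date,age,email                                          
Bob King,inactive,2024-04-25,65,hank3@example.com                   
Bob Clark,completed,2024-05-25,58,grace6@example.com                
Grace Hall,inactive,2024-12-17,34,alice72@example.com               
Eve Hall,inactive,2024-07-10,36,carol3@example.com                  
Frank Brown,inactive,2024-08-10,19,frank45@example.com              
                                                                    
                                                                    
                                                                    
                                                                    
                                                                    
                                                                    
                                                                    
                                                                    
                                                                    
                                                                    
                                                                    
                                                                    
                                                                    
                                                                    
                                                                    


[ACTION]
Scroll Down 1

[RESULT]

[sales.csv]│ chapter.txt                                            
────────────────────────────────────────────────────────────────────
Bob King,inactive,2024-04-25,65,hank3@example.com                   
Bob Clark,completed,2024-05-25,58,grace6@example.com                
Grace Hall,inactive,2024-12-17,34,alice72@example.com               
Eve Hall,inactive,2024-07-10,36,carol3@example.com                  
Frank Brown,inactive,2024-08-10,19,frank45@example.com              
                                                                    
                                                                    
                                                                    
                                                                    
                                                                    
                                                                    
                                                                    
                                                                    
                                                                    
                                                                    
                                                                    
                                                                    
                                                                    
                                                                    
                                                                    
                                                                    


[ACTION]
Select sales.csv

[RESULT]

[sales.csv]│ chapter.txt                                            
────────────────────────────────────────────────────────────────────
name,status,date,age,email                                          
Bob King,inactive,2024-04-25,65,hank3@example.com                   
Bob Clark,completed,2024-05-25,58,grace6@example.com                
Grace Hall,inactive,2024-12-17,34,alice72@example.com               
Eve Hall,inactive,2024-07-10,36,carol3@example.com                  
Frank Brown,inactive,2024-08-10,19,frank45@example.com              
                                                                    
                                                                    
                                                                    
                                                                    
                                                                    
                                                                    
                                                                    
                                                                    
                                                                    
                                                                    
                                                                    
                                                                    
                                                                    
                                                                    
                                                                    


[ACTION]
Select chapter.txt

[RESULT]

 sales.csv │[chapter.txt]                                           
────────────────────────────────────────────────────────────────────
Each component generates memory allocations sequentially. The framew
Each component transforms log entries efficiently.                  
Error handling monitors cached results efficiently. The framework ha
The architecture processes log entries sequentially.                
The algorithm optimizes incoming requests reliably.                 
The architecture validates memory allocations incrementally.        
The architecture analyzes queue items periodically.                 
The system analyzes network connections periodically.               
Error handling generates thread pools periodically.                 
Data processing transforms user sessions asynchronously. This module
Error handling implements queue items reliably.                     
                                                                    
                                                                    
                                                                    
                                                                    
                                                                    
                                                                    
                                                                    
                                                                    
                                                                    
                                                                    


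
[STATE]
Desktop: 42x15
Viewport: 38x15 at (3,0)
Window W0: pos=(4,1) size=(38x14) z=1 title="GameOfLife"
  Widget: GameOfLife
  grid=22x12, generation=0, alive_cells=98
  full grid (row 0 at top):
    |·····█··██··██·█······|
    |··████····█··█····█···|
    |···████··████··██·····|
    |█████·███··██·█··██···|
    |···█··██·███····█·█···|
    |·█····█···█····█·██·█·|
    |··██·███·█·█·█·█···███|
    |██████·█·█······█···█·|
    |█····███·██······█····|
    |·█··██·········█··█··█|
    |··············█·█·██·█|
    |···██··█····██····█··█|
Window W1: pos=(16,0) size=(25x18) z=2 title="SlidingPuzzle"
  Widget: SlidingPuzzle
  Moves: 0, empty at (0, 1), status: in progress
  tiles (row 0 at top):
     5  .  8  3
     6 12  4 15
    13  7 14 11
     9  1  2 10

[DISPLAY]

             ┏━━━━━━━━━━━━━━━━━━━━━━━┓
 ┏━━━━━━━━━━━┃ SlidingPuzzle         ┃
 ┃ GameOfLife┠───────────────────────┨
 ┠───────────┃┌────┬────┬────┬────┐  ┃
 ┃Gen: 0     ┃│  5 │    │  8 │  3 │  ┃
 ┃··████····█┃├────┼────┼────┼────┤  ┃
 ┃···████··██┃│  6 │ 12 │  4 │ 15 │  ┃
 ┃█████·███··┃├────┼────┼────┼────┤  ┃
 ┃···█··██·██┃│ 13 │  7 │ 14 │ 11 │  ┃
 ┃·█····█···█┃├────┼────┼────┼────┤  ┃
 ┃··██·███·█·┃│  9 │  1 │  2 │ 10 │  ┃
 ┃██████·█·█·┃└────┴────┴────┴────┘  ┃
 ┃█····███·██┃Moves: 0               ┃
 ┃·█··██·····┃                       ┃
 ┗━━━━━━━━━━━┃                       ┃


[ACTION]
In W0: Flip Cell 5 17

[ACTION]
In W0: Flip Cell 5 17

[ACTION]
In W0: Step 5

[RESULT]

             ┏━━━━━━━━━━━━━━━━━━━━━━━┓
 ┏━━━━━━━━━━━┃ SlidingPuzzle         ┃
 ┃ GameOfLife┠───────────────────────┨
 ┠───────────┃┌────┬────┬────┬────┐  ┃
 ┃Gen: 5     ┃│  5 │    │  8 │  3 │  ┃
 ┃···········┃├────┼────┼────┼────┤  ┃
 ┃·······█··█┃│  6 │ 12 │  4 │ 15 │  ┃
 ┃···█···█·██┃├────┼────┼────┼────┤  ┃
 ┃···█····██·┃│ 13 │  7 │ 14 │ 11 │  ┃
 ┃········██·┃├────┼────┼────┼────┤  ┃
 ┃···········┃│  9 │  1 │  2 │ 10 │  ┃
 ┃·····█····█┃└────┴────┴────┴────┘  ┃
 ┃·····██·█·█┃Moves: 0               ┃
 ┃····█···█·█┃                       ┃
 ┗━━━━━━━━━━━┃                       ┃


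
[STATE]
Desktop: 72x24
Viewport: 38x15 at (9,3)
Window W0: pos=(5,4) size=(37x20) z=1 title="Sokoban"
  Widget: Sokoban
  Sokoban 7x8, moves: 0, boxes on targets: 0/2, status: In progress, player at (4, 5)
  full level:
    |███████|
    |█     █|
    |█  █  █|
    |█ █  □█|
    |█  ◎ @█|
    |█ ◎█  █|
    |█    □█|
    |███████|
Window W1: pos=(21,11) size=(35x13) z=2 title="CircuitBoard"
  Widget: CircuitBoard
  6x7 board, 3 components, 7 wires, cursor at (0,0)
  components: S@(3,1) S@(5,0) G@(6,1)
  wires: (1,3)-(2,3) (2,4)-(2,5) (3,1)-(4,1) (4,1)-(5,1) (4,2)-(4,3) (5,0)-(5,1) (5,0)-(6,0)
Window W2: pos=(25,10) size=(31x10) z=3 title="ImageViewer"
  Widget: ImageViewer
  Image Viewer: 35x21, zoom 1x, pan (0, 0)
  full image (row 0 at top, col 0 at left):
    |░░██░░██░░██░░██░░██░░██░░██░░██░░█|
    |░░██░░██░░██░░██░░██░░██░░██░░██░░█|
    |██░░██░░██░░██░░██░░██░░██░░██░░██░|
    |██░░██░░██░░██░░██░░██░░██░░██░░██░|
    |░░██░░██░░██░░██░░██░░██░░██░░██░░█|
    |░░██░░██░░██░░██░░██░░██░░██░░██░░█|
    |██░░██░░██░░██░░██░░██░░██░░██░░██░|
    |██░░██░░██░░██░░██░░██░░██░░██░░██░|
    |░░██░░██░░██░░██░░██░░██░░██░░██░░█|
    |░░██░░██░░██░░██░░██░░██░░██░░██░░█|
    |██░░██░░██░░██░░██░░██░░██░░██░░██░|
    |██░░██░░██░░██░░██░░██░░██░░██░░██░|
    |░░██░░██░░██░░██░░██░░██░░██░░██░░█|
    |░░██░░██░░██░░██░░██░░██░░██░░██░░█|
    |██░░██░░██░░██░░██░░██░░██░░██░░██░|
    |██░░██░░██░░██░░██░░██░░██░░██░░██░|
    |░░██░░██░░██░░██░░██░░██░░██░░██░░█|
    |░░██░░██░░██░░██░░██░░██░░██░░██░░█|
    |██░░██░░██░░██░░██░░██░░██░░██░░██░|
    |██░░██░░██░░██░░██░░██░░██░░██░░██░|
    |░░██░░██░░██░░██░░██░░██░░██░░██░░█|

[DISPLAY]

                                      
━━━━━━━━━━━━━━━━━━━━━━━━━━━━━━━━┓     
koban                           ┃     
────────────────────────────────┨     
████                            ┃     
   █                            ┃     
█  █                            ┃     
  □█            ┏━━━━━━━━━━━━━━━━━━━━━
◎ @█        ┏━━━┃ ImageViewer         
█  █        ┃ Ci┠─────────────────────
  □█        ┠───┃░░██░░██░░██░░██░░██░
████        ┃   ┃░░██░░██░░██░░██░░██░
es: 0  0/2  ┃0  ┃██░░██░░██░░██░░██░░█
            ┃   ┃██░░██░░██░░██░░██░░█
            ┃1  ┃░░██░░██░░██░░██░░██░


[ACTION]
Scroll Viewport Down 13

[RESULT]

█  █                            ┃     
  □█            ┏━━━━━━━━━━━━━━━━━━━━━
◎ @█        ┏━━━┃ ImageViewer         
█  █        ┃ Ci┠─────────────────────
  □█        ┠───┃░░██░░██░░██░░██░░██░
████        ┃   ┃░░██░░██░░██░░██░░██░
es: 0  0/2  ┃0  ┃██░░██░░██░░██░░██░░█
            ┃   ┃██░░██░░██░░██░░██░░█
            ┃1  ┃░░██░░██░░██░░██░░██░
            ┃   ┃░░██░░██░░██░░██░░██░
            ┃2  ┗━━━━━━━━━━━━━━━━━━━━━
            ┃                         
            ┃3       S                
            ┃        │                
━━━━━━━━━━━━┗━━━━━━━━━━━━━━━━━━━━━━━━━


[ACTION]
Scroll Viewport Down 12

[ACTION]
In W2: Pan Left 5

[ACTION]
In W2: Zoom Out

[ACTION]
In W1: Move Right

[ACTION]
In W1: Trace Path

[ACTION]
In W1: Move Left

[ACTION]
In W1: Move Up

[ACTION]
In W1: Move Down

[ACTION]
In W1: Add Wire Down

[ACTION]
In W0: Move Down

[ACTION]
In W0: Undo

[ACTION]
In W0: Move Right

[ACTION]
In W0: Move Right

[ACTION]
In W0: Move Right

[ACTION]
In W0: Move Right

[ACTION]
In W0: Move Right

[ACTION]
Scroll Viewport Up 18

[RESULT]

                                      
                                      
                                      
                                      
━━━━━━━━━━━━━━━━━━━━━━━━━━━━━━━━┓     
koban                           ┃     
────────────────────────────────┨     
████                            ┃     
   █                            ┃     
█  █                            ┃     
  □█            ┏━━━━━━━━━━━━━━━━━━━━━
◎ @█        ┏━━━┃ ImageViewer         
█  █        ┃ Ci┠─────────────────────
  □█        ┠───┃░░██░░██░░██░░██░░██░
████        ┃   ┃░░██░░██░░██░░██░░██░


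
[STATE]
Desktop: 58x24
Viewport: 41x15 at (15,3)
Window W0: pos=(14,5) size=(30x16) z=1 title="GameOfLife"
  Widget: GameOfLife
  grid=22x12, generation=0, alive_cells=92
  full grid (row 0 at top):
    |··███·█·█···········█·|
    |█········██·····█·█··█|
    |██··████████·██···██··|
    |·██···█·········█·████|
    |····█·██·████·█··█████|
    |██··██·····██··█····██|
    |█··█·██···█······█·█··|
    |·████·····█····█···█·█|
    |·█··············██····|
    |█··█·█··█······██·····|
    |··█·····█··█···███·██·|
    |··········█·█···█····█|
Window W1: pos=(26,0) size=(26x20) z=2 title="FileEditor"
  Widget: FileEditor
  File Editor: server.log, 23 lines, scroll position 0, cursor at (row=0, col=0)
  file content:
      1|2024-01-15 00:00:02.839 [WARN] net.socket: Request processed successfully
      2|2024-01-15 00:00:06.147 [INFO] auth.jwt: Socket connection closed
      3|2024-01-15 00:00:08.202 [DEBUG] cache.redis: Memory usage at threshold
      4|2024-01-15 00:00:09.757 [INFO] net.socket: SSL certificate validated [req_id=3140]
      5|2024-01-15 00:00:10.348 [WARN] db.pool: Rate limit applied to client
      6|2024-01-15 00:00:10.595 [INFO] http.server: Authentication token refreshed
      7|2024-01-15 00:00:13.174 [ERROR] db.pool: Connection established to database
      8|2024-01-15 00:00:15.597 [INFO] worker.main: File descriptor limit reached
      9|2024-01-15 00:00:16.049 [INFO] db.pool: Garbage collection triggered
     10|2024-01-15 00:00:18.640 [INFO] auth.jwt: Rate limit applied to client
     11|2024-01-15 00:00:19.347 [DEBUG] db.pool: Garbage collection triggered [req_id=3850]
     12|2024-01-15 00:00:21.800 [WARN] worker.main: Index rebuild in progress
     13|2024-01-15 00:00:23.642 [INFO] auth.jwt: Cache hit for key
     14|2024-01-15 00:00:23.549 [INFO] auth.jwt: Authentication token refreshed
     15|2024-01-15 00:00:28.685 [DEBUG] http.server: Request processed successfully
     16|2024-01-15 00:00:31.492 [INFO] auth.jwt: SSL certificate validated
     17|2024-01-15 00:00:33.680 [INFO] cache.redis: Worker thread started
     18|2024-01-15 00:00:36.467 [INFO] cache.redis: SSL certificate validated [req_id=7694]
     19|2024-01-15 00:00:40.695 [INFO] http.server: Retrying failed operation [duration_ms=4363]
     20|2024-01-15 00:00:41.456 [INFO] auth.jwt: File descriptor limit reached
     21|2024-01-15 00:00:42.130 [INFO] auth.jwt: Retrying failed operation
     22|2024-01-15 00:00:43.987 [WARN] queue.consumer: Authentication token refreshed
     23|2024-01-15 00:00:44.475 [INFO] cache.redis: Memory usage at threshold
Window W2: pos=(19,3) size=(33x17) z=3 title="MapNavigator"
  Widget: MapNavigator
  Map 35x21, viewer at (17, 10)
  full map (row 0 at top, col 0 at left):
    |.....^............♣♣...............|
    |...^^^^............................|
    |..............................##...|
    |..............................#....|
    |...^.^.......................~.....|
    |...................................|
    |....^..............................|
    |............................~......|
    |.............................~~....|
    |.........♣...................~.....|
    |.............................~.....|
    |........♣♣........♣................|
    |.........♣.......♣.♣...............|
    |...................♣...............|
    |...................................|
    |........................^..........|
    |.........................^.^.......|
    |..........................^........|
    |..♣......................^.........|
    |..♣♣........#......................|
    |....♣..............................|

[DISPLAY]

    ┏━━━━━━━━━━━━━━━━━━━━━━━━━━━━━━━┓    
    ┃ MapNavigator                  ┃    
━━━━┠───────────────────────────────┨    
 Gam┃.^.^.......................~...┃    
────┃...............................┃    
Gen:┃..^............................┃    
··██┃..........................~....┃    
█···┃...........................~~..┃    
██··┃.......♣...................~...┃    
·██·┃...............@...........~...┃    
····┃......♣♣........♣..............┃    
██··┃.......♣.......♣.♣.............┃    
█··█┃.................♣.............┃    
·███┃...............................┃    
·█··┃......................^........┃    


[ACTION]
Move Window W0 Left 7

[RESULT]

    ┏━━━━━━━━━━━━━━━━━━━━━━━━━━━━━━━┓    
    ┃ MapNavigator                  ┃    
━━━━┠───────────────────────────────┨    
Life┃.^.^.......................~...┃    
────┃...............................┃    
    ┃..^............................┃    
·█··┃..........................~....┃    
··██┃...........................~~..┃    
████┃.......♣...................~...┃    
····┃...............@...........~...┃    
█·██┃......♣♣........♣..............┃    
····┃.......♣.......♣.♣.............┃    
···█┃.................♣.............┃    
···█┃...............................┃    
····┃......................^........┃    


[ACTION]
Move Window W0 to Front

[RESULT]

    ┏━━━━━━━━━━━━━━━━━━━━━━━━━━━━━━━┓    
    ┃ MapNavigator                  ┃    
━━━━━━━━━━━━━━━━━━━━━┓──────────────┨    
Life                 ┃..........~...┃    
─────────────────────┨..............┃    
                     ┃..............┃    
·█···········█·      ┃.........~....┃    
··██·····█·█··█      ┃..........~~..┃    
█████·██···██··      ┃..........~...┃    
·········█·████      ┃..........~...┃    
█·████·█··█████      ┃..............┃    
····██··█····██      ┃♣.............┃    
···█······█·█··      ┃♣.............┃    
···█····█···█·█      ┃..............┃    
·········██····      ┃.....^........┃    


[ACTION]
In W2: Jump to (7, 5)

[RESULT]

    ┏━━━━━━━━━━━━━━━━━━━━━━━━━━━━━━━┓    
    ┃ MapNavigator                  ┃    
━━━━━━━━━━━━━━━━━━━━━┓──────────────┨    
Life                 ┃              ┃    
─────────────────────┨.........♣♣...┃    
                     ┃..............┃    
·█···········█·      ┃..............┃    
··██·····█·█··█      ┃..............┃    
█████·██···██··      ┃..............┃    
·········█·████      ┃..............┃    
█·████·█··█████      ┃..............┃    
····██··█····██      ┃..............┃    
···█······█·█··      ┃..............┃    
···█····█···█·█      ┃♣.............┃    
·········██····      ┃..............┃    


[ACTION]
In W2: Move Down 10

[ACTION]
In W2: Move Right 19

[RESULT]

    ┏━━━━━━━━━━━━━━━━━━━━━━━━━━━━━━━┓    
    ┃ MapNavigator                  ┃    
━━━━━━━━━━━━━━━━━━━━━┓──────────────┨    
Life                 ┃.~.....       ┃    
─────────────────────┨.~.....       ┃    
                     ┃.......       ┃    
·█···········█·      ┃.......       ┃    
··██·····█·█··█      ┃.......       ┃    
█████·██···██··      ┃.......       ┃    
·········█·████      ┃.......       ┃    
█·████·█··█████      ┃.......       ┃    
····██··█····██      ┃.......       ┃    
···█······█·█··      ┃.......       ┃    
···█····█···█·█      ┃.......       ┃    
·········██····      ┃.......       ┃    
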